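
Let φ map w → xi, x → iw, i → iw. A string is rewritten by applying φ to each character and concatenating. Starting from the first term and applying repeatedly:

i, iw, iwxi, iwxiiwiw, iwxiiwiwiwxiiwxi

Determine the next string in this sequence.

iwxiiwiwiwxiiwxiiwxiiwiwiwxiiwiw

Applying the rule to each of the 16 symbols of iwxiiwiwiwxiiwxi gives the pieces iw xi iw iw iw xi iw xi iw xi iw iw iw xi iw iw, which concatenate to the answer.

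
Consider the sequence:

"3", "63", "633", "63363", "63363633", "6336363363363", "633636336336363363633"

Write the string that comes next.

6336363363363633636336336363363363

From term 3 onward, concatenate the last term with the second-to-last: 63·3 = 633, 633·63 = 63363, …
The next term joins 633636336336363363633 and 6336363363363.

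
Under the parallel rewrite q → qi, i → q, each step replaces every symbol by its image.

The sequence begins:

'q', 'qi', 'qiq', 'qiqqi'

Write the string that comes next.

Expanding qiqqi: q→qi, i→q, q→qi, q→qi, i→q. Concatenated: qi q qi qi q.

qiqqiqiq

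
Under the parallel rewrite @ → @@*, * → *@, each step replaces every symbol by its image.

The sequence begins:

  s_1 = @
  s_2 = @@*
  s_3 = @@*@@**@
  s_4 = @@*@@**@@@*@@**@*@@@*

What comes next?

@@*@@**@@@*@@**@*@@@*@@*@@**@@@*@@**@*@@@**@@@*@@*@@**@

Applying the rule to each of the 21 symbols of @@*@@**@@@*@@**@*@@@* gives the pieces @@* @@* *@ @@* @@* *@ *@ @@* @@* @@* *@ @@* @@* *@ *@ @@* *@ @@* @@* @@* *@, which concatenate to the answer.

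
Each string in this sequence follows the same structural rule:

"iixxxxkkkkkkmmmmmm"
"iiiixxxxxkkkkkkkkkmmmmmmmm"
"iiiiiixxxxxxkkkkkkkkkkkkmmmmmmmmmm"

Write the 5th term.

Reading off run lengths: i runs 2, 4, 6; x runs 4, 5, 6; k runs 6, 9, 12; m runs 6, 8, 10 — each is linear in n, where the shown terms are n = 2, 3, 4.
At n = 6 the blocks have lengths 10, 8, 18, 14.

iiiiiiiiiixxxxxxxxkkkkkkkkkkkkkkkkkkmmmmmmmmmmmmmm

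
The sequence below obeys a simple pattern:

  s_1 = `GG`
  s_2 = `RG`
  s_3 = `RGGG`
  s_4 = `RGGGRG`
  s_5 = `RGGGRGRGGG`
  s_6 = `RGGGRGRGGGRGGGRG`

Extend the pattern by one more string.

RGGGRGRGGGRGGGRGRGGGRGRGGG

Each term (from the third on) is the previous term followed by the one before it: term 3 = RG·GG = RGGG.
Continuing: RGGGRGRGGGRGGGRG · RGGGRGRGGG gives term 7.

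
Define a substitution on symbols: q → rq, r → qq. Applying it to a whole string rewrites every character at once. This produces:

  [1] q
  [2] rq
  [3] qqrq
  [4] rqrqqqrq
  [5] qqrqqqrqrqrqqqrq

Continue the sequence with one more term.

rqrqqqrqrqrqqqrqqqrqqqrqrqrqqqrq

φ(qqrqqqrqrqrqqqrq) expands symbol-by-symbol to rq rq qq rq rq rq qq rq qq rq qq rq rq rq qq rq; joining the 16 pieces gives the next term.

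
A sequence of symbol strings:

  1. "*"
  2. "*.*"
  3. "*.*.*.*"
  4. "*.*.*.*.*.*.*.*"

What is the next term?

s(k+1) = s(k)·.·s(k) — each term doubles the last with '.' between the halves.
One more doubling of *.*.*.*.*.*.*.* gives the answer.

*.*.*.*.*.*.*.*.*.*.*.*.*.*.*.*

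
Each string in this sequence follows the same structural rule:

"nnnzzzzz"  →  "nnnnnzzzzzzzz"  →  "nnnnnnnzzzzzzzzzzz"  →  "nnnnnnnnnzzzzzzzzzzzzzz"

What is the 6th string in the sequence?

nnnnnnnnnnnnnzzzzzzzzzzzzzzzzzzzz

Reading off run lengths: n runs 3, 5, 7, 9; z runs 5, 8, 11, 14 — each is linear in n (n = 1, 2, …).
Setting n = 6 gives 13, 20 characters in each block.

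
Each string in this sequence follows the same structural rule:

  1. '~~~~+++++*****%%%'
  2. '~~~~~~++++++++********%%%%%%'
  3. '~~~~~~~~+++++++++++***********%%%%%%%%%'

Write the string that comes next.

~~~~~~~~~~++++++++++++++**************%%%%%%%%%%%%

Term n consists of 2n+2 ~'s, followed by 3n+2 +'s, followed by 3n+2 *'s, followed by 3n %'s (n = 1, 2, …).
Setting n = 4 gives 10, 14, 14, 12 characters in each block.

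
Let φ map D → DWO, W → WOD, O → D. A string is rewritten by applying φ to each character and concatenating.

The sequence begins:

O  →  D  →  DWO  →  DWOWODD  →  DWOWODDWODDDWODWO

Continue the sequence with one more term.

DWOWODDWODDDWODWOWODDDWODWODWOWODDDWOWODD

Replace each of the 17 characters of DWOWODDWODDDWODWO in place — DWO WOD D WOD D DWO DWO WOD D DWO DWO DWO WOD D DWO WOD D — and concatenate.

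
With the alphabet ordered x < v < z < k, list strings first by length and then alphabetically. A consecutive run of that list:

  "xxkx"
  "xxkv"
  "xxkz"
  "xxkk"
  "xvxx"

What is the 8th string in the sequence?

Advancing 3 positions from xvxx through xvxx → xvxv → xvxz reaches term 8.

xvxk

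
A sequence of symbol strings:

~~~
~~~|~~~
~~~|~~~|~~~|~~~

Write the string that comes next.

s(k+1) = s(k)·|·s(k) — each term doubles the last with '|' between the halves.
Doubling ~~~|~~~|~~~|~~~ with '|' between the halves:

~~~|~~~|~~~|~~~|~~~|~~~|~~~|~~~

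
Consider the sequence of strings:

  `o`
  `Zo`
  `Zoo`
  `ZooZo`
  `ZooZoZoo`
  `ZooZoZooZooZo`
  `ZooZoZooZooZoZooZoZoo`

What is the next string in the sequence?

ZooZoZooZooZoZooZoZooZooZoZooZooZo

From term 3 onward, concatenate the last term with the second-to-last: Zo·o = Zoo, Zoo·Zo = ZooZo, …
The next term joins ZooZoZooZooZoZooZoZoo and ZooZoZooZooZo.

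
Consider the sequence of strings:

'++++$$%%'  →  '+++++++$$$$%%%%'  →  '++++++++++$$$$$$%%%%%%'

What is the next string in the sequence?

Each string has the form +^{3n+1} $^{2n} %^{2n} (n = 1, 2, …).
For the next term, n = 4, so the run lengths are 13, 8, 8.

+++++++++++++$$$$$$$$%%%%%%%%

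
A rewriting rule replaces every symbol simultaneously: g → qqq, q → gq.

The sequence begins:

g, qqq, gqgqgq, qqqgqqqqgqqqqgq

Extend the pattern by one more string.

gqgqgqqqqgqgqgqgqqqqgqgqgqgqqqqgq

Applying the rule to each of the 15 symbols of qqqgqqqqgqqqqgq gives the pieces gq gq gq qqq gq gq gq gq qqq gq gq gq gq qqq gq, which concatenate to the answer.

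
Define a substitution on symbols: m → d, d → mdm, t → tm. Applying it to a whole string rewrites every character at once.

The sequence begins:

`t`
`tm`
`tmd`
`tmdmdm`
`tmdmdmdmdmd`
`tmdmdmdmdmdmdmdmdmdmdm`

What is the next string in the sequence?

tmdmdmdmdmdmdmdmdmdmdmdmdmdmdmdmdmdmdmdmdmd

Applying the rule to each of the 22 symbols of tmdmdmdmdmdmdmdmdmdmdm gives the pieces tm d mdm d mdm d mdm d mdm d mdm d mdm d mdm d mdm d mdm d mdm d, which concatenate to the answer.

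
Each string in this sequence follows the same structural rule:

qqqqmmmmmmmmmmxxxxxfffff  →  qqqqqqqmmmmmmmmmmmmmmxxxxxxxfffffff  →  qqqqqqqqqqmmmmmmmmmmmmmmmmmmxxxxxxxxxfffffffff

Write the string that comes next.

Term n consists of 3n-2 q's, followed by 4n+2 m's, followed by 2n+1 x's, followed by 2n+1 f's, where the shown terms are n = 2, 3, 4.
At n = 5 the blocks have lengths 13, 22, 11, 11.

qqqqqqqqqqqqqmmmmmmmmmmmmmmmmmmmmmmxxxxxxxxxxxfffffffffff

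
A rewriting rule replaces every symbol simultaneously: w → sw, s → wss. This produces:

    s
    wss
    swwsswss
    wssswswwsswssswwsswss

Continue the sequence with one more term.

swwsswsswssswwssswswwsswssswwsswsswssswswwsswssswwsswss

Applying the rule to each of the 21 symbols of wssswswwsswssswwsswss gives the pieces sw wss wss wss sw wss sw sw wss wss sw wss wss wss sw sw wss wss sw wss wss, which concatenate to the answer.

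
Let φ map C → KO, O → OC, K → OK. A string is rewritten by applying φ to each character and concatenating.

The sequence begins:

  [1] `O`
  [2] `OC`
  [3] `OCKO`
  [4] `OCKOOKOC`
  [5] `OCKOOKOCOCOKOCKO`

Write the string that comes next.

Replace each of the 16 characters of OCKOOKOCOCOKOCKO in place — OC KO OK OC OC OK OC KO OC KO OC OK OC KO OK OC — and concatenate.

OCKOOKOCOCOKOCKOOCKOOCOKOCKOOKOC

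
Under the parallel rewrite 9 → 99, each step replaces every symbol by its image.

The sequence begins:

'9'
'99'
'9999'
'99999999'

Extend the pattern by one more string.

Apply φ to 99999999 symbol by symbol: 9→99, 9→99, 9→99, 9→99, 9→99, 9→99, 9→99, 9→99; joined: 99 99 99 99 99 99 99 99.

9999999999999999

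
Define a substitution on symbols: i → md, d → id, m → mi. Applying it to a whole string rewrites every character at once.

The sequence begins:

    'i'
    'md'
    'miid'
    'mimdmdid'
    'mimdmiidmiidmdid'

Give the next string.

mimdmiidmimdmdidmimdmdidmiidmdid

Applying the rule to each of the 16 symbols of mimdmiidmiidmdid gives the pieces mi md mi id mi md md id mi md md id mi id md id, which concatenate to the answer.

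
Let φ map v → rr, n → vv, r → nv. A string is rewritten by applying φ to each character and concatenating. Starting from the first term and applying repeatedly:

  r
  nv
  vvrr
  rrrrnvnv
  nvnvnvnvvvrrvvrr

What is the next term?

vvrrvvrrvvrrvvrrrrrrnvnvrrrrnvnv

Replace each of the 16 characters of nvnvnvnvvvrrvvrr in place — vv rr vv rr vv rr vv rr rr rr nv nv rr rr nv nv — and concatenate.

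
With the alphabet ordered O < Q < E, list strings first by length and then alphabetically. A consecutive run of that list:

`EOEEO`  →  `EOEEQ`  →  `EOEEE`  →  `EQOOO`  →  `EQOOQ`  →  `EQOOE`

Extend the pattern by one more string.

Treat EQOOE as a base-3 numeral over the given alphabet and add one, carrying through any trailing E's.

EQOQO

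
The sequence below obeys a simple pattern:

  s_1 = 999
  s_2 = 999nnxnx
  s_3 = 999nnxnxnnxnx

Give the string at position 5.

The strings grow by a fixed suffix nnxnx each time.
From 999nnxnxnnxnx, 2 further steps: 999nnxnxnnxnx → 999nnxnxnnxnxnnxnx → (answer).

999nnxnxnnxnxnnxnxnnxnx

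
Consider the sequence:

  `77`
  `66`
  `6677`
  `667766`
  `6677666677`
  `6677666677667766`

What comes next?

66776666776677666677666677

Each term (from the third on) is the previous term followed by the one before it: term 3 = 66·77 = 6677.
The next term joins 6677666677667766 and 6677666677.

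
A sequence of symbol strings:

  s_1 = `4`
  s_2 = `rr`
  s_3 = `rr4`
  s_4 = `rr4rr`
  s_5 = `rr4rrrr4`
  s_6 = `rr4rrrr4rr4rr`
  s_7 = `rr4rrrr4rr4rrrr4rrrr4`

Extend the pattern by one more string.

rr4rrrr4rr4rrrr4rrrr4rr4rrrr4rr4rr

This is a Fibonacci-style word recurrence s(k) = s(k−1)·s(k−2): e.g. rr·4 = rr4.
Continuing: rr4rrrr4rr4rrrr4rrrr4 · rr4rrrr4rr4rr gives term 8.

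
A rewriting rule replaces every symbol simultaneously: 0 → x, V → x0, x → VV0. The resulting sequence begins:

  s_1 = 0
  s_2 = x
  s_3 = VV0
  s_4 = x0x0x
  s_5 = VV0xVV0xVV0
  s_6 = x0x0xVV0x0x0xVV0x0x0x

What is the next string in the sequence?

Replace each of the 21 characters of x0x0xVV0x0x0xVV0x0x0x in place — VV0 x VV0 x VV0 x0 x0 x VV0 x VV0 x VV0 x0 x0 x VV0 x VV0 x VV0 — and concatenate.

VV0xVV0xVV0x0x0xVV0xVV0xVV0x0x0xVV0xVV0xVV0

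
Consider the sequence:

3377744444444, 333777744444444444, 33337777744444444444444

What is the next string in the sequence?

Reading off run lengths: 3 runs 2, 3, 4; 7 runs 3, 4, 5; 4 runs 8, 11, 14 — each is linear in n, where the shown terms are n = 2, 3, 4.
At n = 5 the blocks have lengths 5, 6, 17.

3333377777744444444444444444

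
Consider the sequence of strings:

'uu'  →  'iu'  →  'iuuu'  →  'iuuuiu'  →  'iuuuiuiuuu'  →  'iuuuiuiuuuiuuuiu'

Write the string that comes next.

iuuuiuiuuuiuuuiuiuuuiuiuuu

Each term (from the third on) is the previous term followed by the one before it: term 3 = iu·uu = iuuu.
So term 7 is iuuuiuiuuuiuuuiu·iuuuiuiuuu.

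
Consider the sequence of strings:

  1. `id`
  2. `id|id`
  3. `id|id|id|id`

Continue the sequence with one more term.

id|id|id|id|id|id|id|id

Each string is two copies of the previous one joined by '|'.
One more doubling of id|id|id|id gives the answer.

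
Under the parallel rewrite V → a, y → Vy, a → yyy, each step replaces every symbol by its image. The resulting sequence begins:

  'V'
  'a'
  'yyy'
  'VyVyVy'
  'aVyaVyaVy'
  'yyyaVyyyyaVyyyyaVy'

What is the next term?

VyVyVyyyyaVyVyVyVyyyyaVyVyVyVyyyyaVy

Applying the rule to each of the 18 symbols of yyyaVyyyyaVyyyyaVy gives the pieces Vy Vy Vy yyy a Vy Vy Vy Vy yyy a Vy Vy Vy Vy yyy a Vy, which concatenate to the answer.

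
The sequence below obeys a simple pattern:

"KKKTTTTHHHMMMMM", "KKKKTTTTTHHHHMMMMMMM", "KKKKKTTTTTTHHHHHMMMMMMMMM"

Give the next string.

The n-th term is n K's then n+1 T's then n H's then 2n-1 M's, where the shown terms are n = 3, 4, 5.
For the next term, n = 6, so the run lengths are 6, 7, 6, 11.

KKKKKKTTTTTTTHHHHHHMMMMMMMMMMM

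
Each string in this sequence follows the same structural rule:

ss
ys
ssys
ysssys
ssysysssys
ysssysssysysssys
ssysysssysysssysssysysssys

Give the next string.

Each term (from the third on) is the two preceding terms concatenated in order: term 3 = ss·ys = ssys.
So term 8 is ysssysssysysssys·ssysysssysysssysssysysssys.

ysssysssysysssysssysysssysysssysssysysssys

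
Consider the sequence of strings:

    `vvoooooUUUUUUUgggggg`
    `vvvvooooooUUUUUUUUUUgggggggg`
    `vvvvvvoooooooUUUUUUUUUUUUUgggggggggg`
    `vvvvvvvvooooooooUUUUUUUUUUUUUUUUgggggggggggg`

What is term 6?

vvvvvvvvvvvvooooooooooUUUUUUUUUUUUUUUUUUUUUUgggggggggggggggg

Each string has the form v^{2n-2} o^{n+3} U^{3n+1} g^{2n+2}, where the shown terms are n = 2, 3, 4, 5.
Setting n = 7 gives 12, 10, 22, 16 characters in each block.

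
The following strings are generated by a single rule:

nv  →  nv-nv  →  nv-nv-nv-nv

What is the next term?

nv-nv-nv-nv-nv-nv-nv-nv

Every step duplicates the string with '-' between the halves.
One more doubling of nv-nv-nv-nv gives the answer.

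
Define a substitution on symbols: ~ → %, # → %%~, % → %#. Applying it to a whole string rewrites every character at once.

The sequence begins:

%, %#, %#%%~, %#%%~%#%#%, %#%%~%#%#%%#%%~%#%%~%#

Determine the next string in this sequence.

%#%%~%#%#%%#%%~%#%%~%#%#%%~%#%#%%#%%~%#%#%%#%%~

Applying the rule to each of the 22 symbols of %#%%~%#%#%%#%%~%#%%~%# gives the pieces %# %%~ %# %# % %# %%~ %# %%~ %# %# %%~ %# %# % %# %%~ %# %# % %# %%~, which concatenate to the answer.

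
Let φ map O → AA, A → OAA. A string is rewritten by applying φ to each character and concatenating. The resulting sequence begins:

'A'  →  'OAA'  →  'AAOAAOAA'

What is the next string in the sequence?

Rewriting each symbol of AAOAAOAA: A→OAA, A→OAA, O→AA, A→OAA, A→OAA, O→AA, A→OAA, A→OAA, which concatenates to OAA OAA AA OAA OAA AA OAA OAA.

OAAOAAAAOAAOAAAAOAAOAA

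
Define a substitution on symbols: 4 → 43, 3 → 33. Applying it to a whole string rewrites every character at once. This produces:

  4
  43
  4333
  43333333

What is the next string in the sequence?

Expanding 43333333: 4→43, 3→33, 3→33, 3→33, 3→33, 3→33, 3→33, 3→33. Concatenated: 43 33 33 33 33 33 33 33.

4333333333333333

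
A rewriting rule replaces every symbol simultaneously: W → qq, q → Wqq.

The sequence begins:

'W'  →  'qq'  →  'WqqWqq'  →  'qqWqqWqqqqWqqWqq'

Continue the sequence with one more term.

WqqWqqqqWqqWqqqqWqqWqqWqqWqqqqWqqWqqqqWqqWqq

Applying the rule to each of the 16 symbols of qqWqqWqqqqWqqWqq gives the pieces Wqq Wqq qq Wqq Wqq qq Wqq Wqq Wqq Wqq qq Wqq Wqq qq Wqq Wqq, which concatenate to the answer.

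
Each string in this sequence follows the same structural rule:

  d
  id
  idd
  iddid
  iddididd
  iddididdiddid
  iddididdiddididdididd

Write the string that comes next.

iddididdiddididdididdiddididdiddid

This is a Fibonacci-style word recurrence s(k) = s(k−1)·s(k−2): e.g. id·d = idd.
The next term joins iddididdiddididdididd and iddididdiddid.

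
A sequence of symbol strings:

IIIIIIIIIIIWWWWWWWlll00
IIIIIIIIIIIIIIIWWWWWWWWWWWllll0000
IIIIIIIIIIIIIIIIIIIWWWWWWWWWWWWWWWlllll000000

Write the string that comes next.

Reading off run lengths: I runs 11, 15, 19; W runs 7, 11, 15; l runs 3, 4, 5; 0 runs 2, 4, 6 — each is linear in n, where the shown terms are n = 2, 3, 4.
For the next term, n = 5, so the run lengths are 23, 19, 6, 8.

IIIIIIIIIIIIIIIIIIIIIIIWWWWWWWWWWWWWWWWWWWllllll00000000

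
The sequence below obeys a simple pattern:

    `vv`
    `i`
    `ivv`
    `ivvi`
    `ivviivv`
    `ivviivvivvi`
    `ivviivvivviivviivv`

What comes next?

Each term (from the third on) is the previous term followed by the one before it: term 3 = i·vv = ivv.
So term 8 is ivviivvivviivviivv·ivviivvivvi.

ivviivvivviivviivvivviivvivvi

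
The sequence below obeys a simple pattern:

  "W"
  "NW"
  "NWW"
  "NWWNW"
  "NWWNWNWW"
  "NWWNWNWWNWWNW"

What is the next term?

NWWNWNWWNWWNWNWWNWNWW

Each term (from the third on) is the previous term followed by the one before it: term 3 = NW·W = NWW.
So term 7 is NWWNWNWWNWWNW·NWWNWNWW.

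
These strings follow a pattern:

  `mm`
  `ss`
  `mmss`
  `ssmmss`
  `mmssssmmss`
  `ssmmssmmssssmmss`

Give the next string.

Each term (from the third on) is the two preceding terms concatenated in order: term 3 = mm·ss = mmss.
The next term joins mmssssmmss and ssmmssmmssssmmss.

mmssssmmssssmmssmmssssmmss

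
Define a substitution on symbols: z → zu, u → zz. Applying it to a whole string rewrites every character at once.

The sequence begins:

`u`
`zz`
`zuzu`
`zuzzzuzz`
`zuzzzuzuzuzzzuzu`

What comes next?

zuzzzuzuzuzzzuzzzuzzzuzuzuzzzuzz

Replace each of the 16 characters of zuzzzuzuzuzzzuzu in place — zu zz zu zu zu zz zu zz zu zz zu zu zu zz zu zz — and concatenate.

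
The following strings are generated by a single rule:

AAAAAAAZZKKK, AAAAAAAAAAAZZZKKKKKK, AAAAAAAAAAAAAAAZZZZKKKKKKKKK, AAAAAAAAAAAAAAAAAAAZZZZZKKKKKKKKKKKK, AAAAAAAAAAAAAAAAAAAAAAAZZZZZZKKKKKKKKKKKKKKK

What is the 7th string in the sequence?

Term n consists of 4n+3 A's, followed by n+1 Z's, followed by 3n K's (n = 1, 2, …).
For term 7, n = 7, so the run lengths are 31, 8, 21.

AAAAAAAAAAAAAAAAAAAAAAAAAAAAAAAZZZZZZZZKKKKKKKKKKKKKKKKKKKKK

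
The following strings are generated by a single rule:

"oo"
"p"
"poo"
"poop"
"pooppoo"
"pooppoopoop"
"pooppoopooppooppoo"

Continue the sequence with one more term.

pooppoopooppooppoopooppoopoop

Each term (from the third on) is the previous term followed by the one before it: term 3 = p·oo = poo.
The next term joins pooppoopooppooppoo and pooppoopoop.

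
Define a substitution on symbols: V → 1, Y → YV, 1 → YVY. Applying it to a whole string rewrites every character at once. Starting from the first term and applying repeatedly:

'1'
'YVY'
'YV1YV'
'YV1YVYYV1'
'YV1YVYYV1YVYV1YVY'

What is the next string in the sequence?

Rewriting the 17 symbols of YV1YVYYV1YVYV1YVY one by one yields YV 1 YVY YV 1 YV YV 1 YVY YV 1 YV 1 YVY YV 1 YV; concatenated:

YV1YVYYV1YVYV1YVYYV1YV1YVYYV1YV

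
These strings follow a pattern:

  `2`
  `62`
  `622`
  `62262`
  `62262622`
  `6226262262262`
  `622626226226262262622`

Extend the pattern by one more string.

6226262262262622626226226262262262

From term 3 onward, concatenate the last term with the second-to-last: 62·2 = 622, 622·62 = 62262, …
The next term joins 622626226226262262622 and 6226262262262.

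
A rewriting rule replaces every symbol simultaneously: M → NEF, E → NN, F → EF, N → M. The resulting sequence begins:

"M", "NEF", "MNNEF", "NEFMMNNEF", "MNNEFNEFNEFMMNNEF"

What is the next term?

Rewriting the 17 symbols of MNNEFNEFNEFMMNNEF one by one yields NEF M M NN EF M NN EF M NN EF NEF NEF M M NN EF; concatenated:

NEFMMNNEFMNNEFMNNEFNEFNEFMMNNEF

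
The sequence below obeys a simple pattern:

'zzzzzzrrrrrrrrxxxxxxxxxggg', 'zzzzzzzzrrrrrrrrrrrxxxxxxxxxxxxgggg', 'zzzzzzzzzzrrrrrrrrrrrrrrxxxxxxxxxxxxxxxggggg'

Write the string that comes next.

zzzzzzzzzzzzrrrrrrrrrrrrrrrrrxxxxxxxxxxxxxxxxxxgggggg

The n-th term is 2n z's then 3n-1 r's then 3n x's then n g's, where the shown terms are n = 3, 4, 5.
For the next term, n = 6, so the run lengths are 12, 17, 18, 6.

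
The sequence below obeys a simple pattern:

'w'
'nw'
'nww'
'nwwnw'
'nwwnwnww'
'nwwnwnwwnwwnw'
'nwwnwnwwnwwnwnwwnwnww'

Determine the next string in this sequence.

nwwnwnwwnwwnwnwwnwnwwnwwnwnwwnwwnw

Each term (from the third on) is the previous term followed by the one before it: term 3 = nw·w = nww.
So term 8 is nwwnwnwwnwwnwnwwnwnww·nwwnwnwwnwwnw.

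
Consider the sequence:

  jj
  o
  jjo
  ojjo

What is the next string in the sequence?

This is a Fibonacci-style word recurrence s(k) = s(k−2)·s(k−1): e.g. jj·o = jjo.
Continuing: jjo · ojjo gives term 5.

jjoojjo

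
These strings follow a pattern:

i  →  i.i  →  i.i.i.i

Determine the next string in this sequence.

s(k+1) = s(k)·.·s(k) — each term doubles the last with '.' between the halves.
One more doubling of i.i.i.i gives the answer.

i.i.i.i.i.i.i.i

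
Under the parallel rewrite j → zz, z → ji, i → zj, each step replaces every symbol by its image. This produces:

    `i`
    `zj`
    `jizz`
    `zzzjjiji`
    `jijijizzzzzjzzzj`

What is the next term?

Applying the rule to each of the 16 symbols of jijijizzzzzjzzzj gives the pieces zz zj zz zj zz zj ji ji ji ji ji zz ji ji ji zz, which concatenate to the answer.

zzzjzzzjzzzjjijijijijizzjijijizz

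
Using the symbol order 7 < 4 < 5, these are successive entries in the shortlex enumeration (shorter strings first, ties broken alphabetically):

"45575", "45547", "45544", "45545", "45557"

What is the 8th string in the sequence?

Stepping forward 3 times from 45557: 45557 → 45554 → 45555, then the target.

57777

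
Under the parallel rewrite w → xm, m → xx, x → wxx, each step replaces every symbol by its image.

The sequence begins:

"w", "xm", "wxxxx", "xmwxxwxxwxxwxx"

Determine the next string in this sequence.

φ(xmwxxwxxwxxwxx) expands symbol-by-symbol to wxx xx xm wxx wxx xm wxx wxx xm wxx wxx xm wxx wxx; joining the 14 pieces gives the next term.

wxxxxxmwxxwxxxmwxxwxxxmwxxwxxxmwxxwxx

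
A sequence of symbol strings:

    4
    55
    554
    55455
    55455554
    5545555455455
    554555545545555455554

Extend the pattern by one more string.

From term 3 onward, concatenate the last term with the second-to-last: 55·4 = 554, 554·55 = 55455, …
The next term joins 554555545545555455554 and 5545555455455.

5545555455455554555545545555455455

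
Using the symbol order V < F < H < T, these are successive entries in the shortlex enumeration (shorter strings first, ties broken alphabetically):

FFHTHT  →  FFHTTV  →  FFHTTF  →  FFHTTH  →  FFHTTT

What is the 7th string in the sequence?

Stepping forward 2 times from FFHTTT: FFHTTT → FFTVVV, then the target.

FFTVVF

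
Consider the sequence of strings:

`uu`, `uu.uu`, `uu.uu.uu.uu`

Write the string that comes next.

Each string is two copies of the previous one joined by '.'.
Doubling uu.uu.uu.uu with '.' between the halves:

uu.uu.uu.uu.uu.uu.uu.uu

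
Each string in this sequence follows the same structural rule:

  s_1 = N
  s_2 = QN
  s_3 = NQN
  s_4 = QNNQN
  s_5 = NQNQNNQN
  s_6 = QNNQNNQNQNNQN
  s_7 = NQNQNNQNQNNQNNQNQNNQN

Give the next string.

Each term (from the third on) is the two preceding terms concatenated in order: term 3 = N·QN = NQN.
So term 8 is QNNQNNQNQNNQN·NQNQNNQNQNNQNNQNQNNQN.

QNNQNNQNQNNQNNQNQNNQNQNNQNNQNQNNQN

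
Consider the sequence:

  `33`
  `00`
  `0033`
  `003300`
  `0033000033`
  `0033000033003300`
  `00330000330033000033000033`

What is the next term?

003300003300330000330000330033000033003300

This is a Fibonacci-style word recurrence s(k) = s(k−1)·s(k−2): e.g. 00·33 = 0033.
Continuing: 00330000330033000033000033 · 0033000033003300 gives term 8.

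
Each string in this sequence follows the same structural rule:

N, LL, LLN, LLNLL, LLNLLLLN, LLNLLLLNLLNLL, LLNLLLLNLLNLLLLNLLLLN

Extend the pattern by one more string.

LLNLLLLNLLNLLLLNLLLLNLLNLLLLNLLNLL

Each term (from the third on) is the previous term followed by the one before it: term 3 = LL·N = LLN.
So term 8 is LLNLLLLNLLNLLLLNLLLLN·LLNLLLLNLLNLL.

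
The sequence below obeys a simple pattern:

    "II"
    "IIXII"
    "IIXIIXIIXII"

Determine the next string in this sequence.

Every step duplicates the string with 'X' between the halves.
Doubling IIXIIXIIXII with 'X' between the halves:

IIXIIXIIXIIXIIXIIXIIXII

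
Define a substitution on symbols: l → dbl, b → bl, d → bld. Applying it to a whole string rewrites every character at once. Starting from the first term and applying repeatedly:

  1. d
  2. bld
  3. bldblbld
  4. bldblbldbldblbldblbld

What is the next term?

bldblbldbldblbldblbldbldblbldbldblbldblbldbldblbldblbld

Replace each of the 21 characters of bldblbldbldblbldblbld in place — bl dbl bld bl dbl bl dbl bld bl dbl bld bl dbl bl dbl bld bl dbl bl dbl bld — and concatenate.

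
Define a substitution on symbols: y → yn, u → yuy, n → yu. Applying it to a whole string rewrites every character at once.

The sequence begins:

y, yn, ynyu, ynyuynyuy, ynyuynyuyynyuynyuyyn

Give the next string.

ynyuynyuyynyuynyuyynynyuynyuyynyuynyuyynynyu

φ(ynyuynyuyynyuynyuyyn) expands symbol-by-symbol to yn yu yn yuy yn yu yn yuy yn yn yu yn yuy yn yu yn yuy yn yn yu; joining the 20 pieces gives the next term.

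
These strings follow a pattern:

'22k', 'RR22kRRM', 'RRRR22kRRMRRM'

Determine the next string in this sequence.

RRRRRR22kRRMRRMRRM

Every step adds RR to the front and RRM to the end of the previous string.
So the next term is RR·RRRR22kRRMRRM·RRM.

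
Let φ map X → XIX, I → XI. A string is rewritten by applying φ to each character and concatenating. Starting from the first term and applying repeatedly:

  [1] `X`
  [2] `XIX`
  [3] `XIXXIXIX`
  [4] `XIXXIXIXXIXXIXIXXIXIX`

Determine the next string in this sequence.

XIXXIXIXXIXXIXIXXIXIXXIXXIXIXXIXXIXIXXIXIXXIXXIXIXXIXIX

φ(XIXXIXIXXIXXIXIXXIXIX) expands symbol-by-symbol to XIX XI XIX XIX XI XIX XI XIX XIX XI XIX XIX XI XIX XI XIX XIX XI XIX XI XIX; joining the 21 pieces gives the next term.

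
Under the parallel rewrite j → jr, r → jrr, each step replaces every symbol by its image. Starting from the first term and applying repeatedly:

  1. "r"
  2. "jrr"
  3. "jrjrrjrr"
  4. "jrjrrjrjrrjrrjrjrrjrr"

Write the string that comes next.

jrjrrjrjrrjrrjrjrrjrjrrjrrjrjrrjrrjrjrrjrjrrjrrjrjrrjrr

Replace each of the 21 characters of jrjrrjrjrrjrrjrjrrjrr in place — jr jrr jr jrr jrr jr jrr jr jrr jrr jr jrr jrr jr jrr jr jrr jrr jr jrr jrr — and concatenate.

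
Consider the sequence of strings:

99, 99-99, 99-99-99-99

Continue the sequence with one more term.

s(k+1) = s(k)·-·s(k) — each term doubles the last with '-' between the halves.
So the next term is two copies of 99-99-99-99 with '-' between the halves.

99-99-99-99-99-99-99-99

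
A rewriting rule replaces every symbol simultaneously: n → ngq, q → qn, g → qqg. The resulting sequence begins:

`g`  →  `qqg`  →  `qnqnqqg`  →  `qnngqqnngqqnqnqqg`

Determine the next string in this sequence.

Applying the rule to each of the 17 symbols of qnngqqnngqqnqnqqg gives the pieces qn ngq ngq qqg qn qn ngq ngq qqg qn qn ngq qn ngq qn qn qqg, which concatenate to the answer.

qnngqngqqqgqnqnngqngqqqgqnqnngqqnngqqnqnqqg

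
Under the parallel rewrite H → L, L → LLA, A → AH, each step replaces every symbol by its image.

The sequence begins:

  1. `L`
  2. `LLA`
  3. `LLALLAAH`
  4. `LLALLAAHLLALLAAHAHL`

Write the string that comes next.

Rewriting the 19 symbols of LLALLAAHLLALLAAHAHL one by one yields LLA LLA AH LLA LLA AH AH L LLA LLA AH LLA LLA AH AH L AH L LLA; concatenated:

LLALLAAHLLALLAAHAHLLLALLAAHLLALLAAHAHLAHLLLA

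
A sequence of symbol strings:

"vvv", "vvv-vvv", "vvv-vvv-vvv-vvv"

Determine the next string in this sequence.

Every step duplicates the string with '-' between the halves.
One more doubling of vvv-vvv-vvv-vvv gives the answer.

vvv-vvv-vvv-vvv-vvv-vvv-vvv-vvv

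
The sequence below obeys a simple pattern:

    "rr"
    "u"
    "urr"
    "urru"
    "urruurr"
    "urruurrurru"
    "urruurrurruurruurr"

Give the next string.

urruurrurruurruurrurruurrurru

This is a Fibonacci-style word recurrence s(k) = s(k−1)·s(k−2): e.g. u·rr = urr.
So term 8 is urruurrurruurruurr·urruurrurru.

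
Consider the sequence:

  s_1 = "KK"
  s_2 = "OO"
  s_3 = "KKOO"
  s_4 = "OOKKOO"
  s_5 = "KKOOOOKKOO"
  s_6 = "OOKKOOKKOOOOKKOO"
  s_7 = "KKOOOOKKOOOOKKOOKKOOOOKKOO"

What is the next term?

OOKKOOKKOOOOKKOOKKOOOOKKOOOOKKOOKKOOOOKKOO

This is a Fibonacci-style word recurrence s(k) = s(k−2)·s(k−1): e.g. KK·OO = KKOO.
So term 8 is OOKKOOKKOOOOKKOO·KKOOOOKKOOOOKKOOKKOOOOKKOO.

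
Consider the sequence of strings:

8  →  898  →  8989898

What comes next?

Each string is two copies of the previous one joined by '9'.
So the next term is two copies of 8989898 with '9' between the halves.

898989898989898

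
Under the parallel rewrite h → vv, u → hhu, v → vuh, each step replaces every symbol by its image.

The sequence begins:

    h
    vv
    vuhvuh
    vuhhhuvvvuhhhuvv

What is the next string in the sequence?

Replace each of the 16 characters of vuhhhuvvvuhhhuvv in place — vuh hhu vv vv vv hhu vuh vuh vuh hhu vv vv vv hhu vuh vuh — and concatenate.

vuhhhuvvvvvvhhuvuhvuhvuhhhuvvvvvvhhuvuhvuh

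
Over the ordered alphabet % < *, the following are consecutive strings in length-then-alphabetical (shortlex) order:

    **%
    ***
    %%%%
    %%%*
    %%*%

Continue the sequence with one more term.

The successor of %%*% increments the rightmost position that isn't already * and resets every position after it to %.

%%**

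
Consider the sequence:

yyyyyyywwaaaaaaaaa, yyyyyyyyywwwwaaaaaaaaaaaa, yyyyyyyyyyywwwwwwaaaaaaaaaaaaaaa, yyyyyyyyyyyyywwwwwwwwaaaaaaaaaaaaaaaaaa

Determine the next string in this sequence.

yyyyyyyyyyyyyyywwwwwwwwwwaaaaaaaaaaaaaaaaaaaaa

The n-th term is 2n+3 y's then 2n-2 w's then 3n+3 a's, where the shown terms are n = 2, 3, 4, 5.
For the next term, n = 6, so the run lengths are 15, 10, 21.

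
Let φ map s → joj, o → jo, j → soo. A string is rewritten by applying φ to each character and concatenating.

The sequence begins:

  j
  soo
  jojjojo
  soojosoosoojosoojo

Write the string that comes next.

Rewriting the 18 symbols of soojosoosoojosoojo one by one yields joj jo jo soo jo joj jo jo joj jo jo soo jo joj jo jo soo jo; concatenated:

jojjojosoojojojjojojojjojosoojojojjojosoojo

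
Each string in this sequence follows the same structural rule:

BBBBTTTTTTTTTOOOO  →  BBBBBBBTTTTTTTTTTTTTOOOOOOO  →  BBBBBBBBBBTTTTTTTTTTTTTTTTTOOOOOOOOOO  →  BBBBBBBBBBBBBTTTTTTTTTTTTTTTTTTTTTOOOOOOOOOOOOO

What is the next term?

Reading off run lengths: B runs 4, 7, 10, 13; T runs 9, 13, 17, 21; O runs 4, 7, 10, 13 — each is linear in n, where the shown terms are n = 2, 3, 4, 5.
Setting n = 6 gives 16, 25, 16 characters in each block.

BBBBBBBBBBBBBBBBTTTTTTTTTTTTTTTTTTTTTTTTTOOOOOOOOOOOOOOOO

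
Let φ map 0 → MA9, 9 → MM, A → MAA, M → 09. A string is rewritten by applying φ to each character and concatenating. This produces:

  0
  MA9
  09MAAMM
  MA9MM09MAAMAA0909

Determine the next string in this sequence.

09MAAMM0909MA9MM09MAAMAA09MAAMAAMA9MMMA9MM

Applying the rule to each of the 17 symbols of MA9MM09MAAMAA0909 gives the pieces 09 MAA MM 09 09 MA9 MM 09 MAA MAA 09 MAA MAA MA9 MM MA9 MM, which concatenate to the answer.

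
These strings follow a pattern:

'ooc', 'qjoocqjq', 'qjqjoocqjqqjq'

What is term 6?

qjqjqjqjqjoocqjqqjqqjqqjqqjq

Each term wraps the previous one in qj on the left and qjq on the right.
From qjqjoocqjqqjq, 3 further steps: qjqjoocqjqqjq → qjqjqjoocqjqqjqqjq → qjqjqjqjoocqjqqjqqjqqjq → (answer).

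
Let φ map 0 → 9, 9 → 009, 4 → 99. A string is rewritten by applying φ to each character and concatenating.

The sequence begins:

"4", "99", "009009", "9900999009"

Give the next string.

Apply φ to 9900999009 symbol by symbol: 9→009, 9→009, 0→9, 0→9, 9→009, 9→009, 9→009, 0→9, 0→9, 9→009; joined: 009 009 9 9 009 009 009 9 9 009.

0090099900900900999009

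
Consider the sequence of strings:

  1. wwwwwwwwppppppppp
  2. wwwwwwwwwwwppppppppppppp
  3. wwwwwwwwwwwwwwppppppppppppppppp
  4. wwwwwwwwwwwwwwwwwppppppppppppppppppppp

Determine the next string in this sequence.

wwwwwwwwwwwwwwwwwwwwppppppppppppppppppppppppp

Reading off run lengths: w runs 8, 11, 14, 17; p runs 9, 13, 17, 21 — each is linear in n, where the shown terms are n = 2, 3, 4, 5.
Setting n = 6 gives 20, 25 characters in each block.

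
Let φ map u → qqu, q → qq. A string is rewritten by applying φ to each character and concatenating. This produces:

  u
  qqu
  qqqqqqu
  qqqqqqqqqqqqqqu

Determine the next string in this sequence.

Applying the rule to each of the 15 symbols of qqqqqqqqqqqqqqu gives the pieces qq qq qq qq qq qq qq qq qq qq qq qq qq qq qqu, which concatenate to the answer.

qqqqqqqqqqqqqqqqqqqqqqqqqqqqqqu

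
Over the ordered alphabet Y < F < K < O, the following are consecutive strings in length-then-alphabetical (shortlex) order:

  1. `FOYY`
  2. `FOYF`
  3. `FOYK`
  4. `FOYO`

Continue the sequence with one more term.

Find the rightmost character of FOYO below O, bump it to the next letter, and reset everything to its right to Y.

FOFY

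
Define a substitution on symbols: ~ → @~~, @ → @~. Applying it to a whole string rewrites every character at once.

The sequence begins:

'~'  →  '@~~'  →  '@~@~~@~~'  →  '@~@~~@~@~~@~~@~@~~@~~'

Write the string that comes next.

Rewriting the 21 symbols of @~@~~@~@~~@~~@~@~~@~~ one by one yields @~ @~~ @~ @~~ @~~ @~ @~~ @~ @~~ @~~ @~ @~~ @~~ @~ @~~ @~ @~~ @~~ @~ @~~ @~~; concatenated:

@~@~~@~@~~@~~@~@~~@~@~~@~~@~@~~@~~@~@~~@~@~~@~~@~@~~@~~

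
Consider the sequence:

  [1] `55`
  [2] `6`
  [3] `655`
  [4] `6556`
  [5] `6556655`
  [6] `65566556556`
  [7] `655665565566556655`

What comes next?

65566556556655665565566556556

Each term (from the third on) is the previous term followed by the one before it: term 3 = 6·55 = 655.
So term 8 is 655665565566556655·65566556556.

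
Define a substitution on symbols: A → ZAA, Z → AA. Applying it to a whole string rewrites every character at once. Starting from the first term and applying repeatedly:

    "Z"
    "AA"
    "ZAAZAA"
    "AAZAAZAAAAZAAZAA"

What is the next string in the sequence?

ZAAZAAAAZAAZAAAAZAAZAAZAAZAAAAZAAZAAAAZAAZAA

Applying the rule to each of the 16 symbols of AAZAAZAAAAZAAZAA gives the pieces ZAA ZAA AA ZAA ZAA AA ZAA ZAA ZAA ZAA AA ZAA ZAA AA ZAA ZAA, which concatenate to the answer.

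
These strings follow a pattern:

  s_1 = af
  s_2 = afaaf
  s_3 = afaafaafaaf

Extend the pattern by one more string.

Each string is two copies of the previous one joined by 'a'.
So the next term is two copies of afaafaafaaf with 'a' between the halves.

afaafaafaafaafaafaafaaf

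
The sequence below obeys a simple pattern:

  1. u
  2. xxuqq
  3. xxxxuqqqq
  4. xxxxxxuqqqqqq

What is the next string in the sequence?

Every step adds xx to the front and qq to the end of the previous string.
Applying this once more to xxxxxxuqqqqqq:

xxxxxxxxuqqqqqqqq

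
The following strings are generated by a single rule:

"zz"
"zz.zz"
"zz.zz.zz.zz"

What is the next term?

Each string is two copies of the previous one joined by '.'.
One more doubling of zz.zz.zz.zz gives the answer.

zz.zz.zz.zz.zz.zz.zz.zz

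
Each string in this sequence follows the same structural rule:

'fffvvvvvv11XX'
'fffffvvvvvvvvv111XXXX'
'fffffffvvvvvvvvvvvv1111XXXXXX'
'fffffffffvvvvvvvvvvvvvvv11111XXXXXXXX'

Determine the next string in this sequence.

fffffffffffvvvvvvvvvvvvvvvvvv111111XXXXXXXXXX

Term n consists of 2n-1 f's, followed by 3n v's, followed by n 1's, followed by 2n-2 X's, where the shown terms are n = 2, 3, 4, 5.
At n = 6 the blocks have lengths 11, 18, 6, 10.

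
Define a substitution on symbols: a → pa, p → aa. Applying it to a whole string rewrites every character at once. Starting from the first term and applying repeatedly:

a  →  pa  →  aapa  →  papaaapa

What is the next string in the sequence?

Expanding papaaapa: p→aa, a→pa, p→aa, a→pa, a→pa, a→pa, p→aa, a→pa. Concatenated: aa pa aa pa pa pa aa pa.

aapaaapapapaaapa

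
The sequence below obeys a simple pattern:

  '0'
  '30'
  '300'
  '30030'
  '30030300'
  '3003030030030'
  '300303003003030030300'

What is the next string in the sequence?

From term 3 onward, concatenate the last term with the second-to-last: 30·0 = 300, 300·30 = 30030, …
The next term joins 300303003003030030300 and 3003030030030.

3003030030030300303003003030030030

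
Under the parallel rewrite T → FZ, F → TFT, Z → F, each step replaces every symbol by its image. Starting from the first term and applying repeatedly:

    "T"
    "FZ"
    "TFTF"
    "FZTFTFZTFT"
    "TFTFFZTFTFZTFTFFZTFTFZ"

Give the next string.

Rewriting the 22 symbols of TFTFFZTFTFZTFTFFZTFTFZ one by one yields FZ TFT FZ TFT TFT F FZ TFT FZ TFT F FZ TFT FZ TFT TFT F FZ TFT FZ TFT F; concatenated:

FZTFTFZTFTTFTFFZTFTFZTFTFFZTFTFZTFTTFTFFZTFTFZTFTF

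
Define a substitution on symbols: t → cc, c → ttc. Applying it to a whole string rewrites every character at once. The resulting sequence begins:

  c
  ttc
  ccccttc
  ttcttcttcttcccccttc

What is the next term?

φ(ttcttcttcttcccccttc) expands symbol-by-symbol to cc cc ttc cc cc ttc cc cc ttc cc cc ttc ttc ttc ttc ttc cc cc ttc; joining the 19 pieces gives the next term.

ccccttcccccttcccccttcccccttcttcttcttcttcccccttc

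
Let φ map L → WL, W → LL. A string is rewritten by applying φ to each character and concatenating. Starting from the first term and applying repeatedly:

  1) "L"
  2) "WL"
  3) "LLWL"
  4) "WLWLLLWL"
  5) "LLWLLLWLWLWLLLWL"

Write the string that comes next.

Applying the rule to each of the 16 symbols of LLWLLLWLWLWLLLWL gives the pieces WL WL LL WL WL WL LL WL LL WL LL WL WL WL LL WL, which concatenate to the answer.

WLWLLLWLWLWLLLWLLLWLLLWLWLWLLLWL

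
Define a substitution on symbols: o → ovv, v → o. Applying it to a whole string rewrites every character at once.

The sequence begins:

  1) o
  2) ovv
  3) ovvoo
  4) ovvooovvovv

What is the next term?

ovvooovvovvovvooovvoo

Expanding ovvooovvovv: o→ovv, v→o, v→o, o→ovv, o→ovv, o→ovv, v→o, v→o, o→ovv, v→o, v→o. Concatenated: ovv o o ovv ovv ovv o o ovv o o.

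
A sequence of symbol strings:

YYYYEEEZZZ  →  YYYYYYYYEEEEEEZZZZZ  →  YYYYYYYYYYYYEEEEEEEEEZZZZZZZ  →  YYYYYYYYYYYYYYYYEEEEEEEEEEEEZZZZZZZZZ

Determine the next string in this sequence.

YYYYYYYYYYYYYYYYYYYYEEEEEEEEEEEEEEEZZZZZZZZZZZ

Term n consists of 4n Y's, followed by 3n E's, followed by 2n+1 Z's (n = 1, 2, …).
Setting n = 5 gives 20, 15, 11 characters in each block.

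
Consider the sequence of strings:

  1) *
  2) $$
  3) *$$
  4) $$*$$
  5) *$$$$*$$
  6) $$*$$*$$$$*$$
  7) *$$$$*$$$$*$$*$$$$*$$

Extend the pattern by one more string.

From term 3 onward, concatenate the second-to-last term with the last: *·$$ = *$$, $$·*$$ = $$*$$, …
The next term joins $$*$$*$$$$*$$ and *$$$$*$$$$*$$*$$$$*$$.

$$*$$*$$$$*$$*$$$$*$$$$*$$*$$$$*$$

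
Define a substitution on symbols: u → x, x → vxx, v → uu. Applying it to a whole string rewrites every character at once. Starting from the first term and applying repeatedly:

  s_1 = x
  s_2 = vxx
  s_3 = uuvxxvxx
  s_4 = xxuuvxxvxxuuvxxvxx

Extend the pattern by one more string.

vxxvxxxxuuvxxvxxuuvxxvxxxxuuvxxvxxuuvxxvxx

Applying the rule to each of the 18 symbols of xxuuvxxvxxuuvxxvxx gives the pieces vxx vxx x x uu vxx vxx uu vxx vxx x x uu vxx vxx uu vxx vxx, which concatenate to the answer.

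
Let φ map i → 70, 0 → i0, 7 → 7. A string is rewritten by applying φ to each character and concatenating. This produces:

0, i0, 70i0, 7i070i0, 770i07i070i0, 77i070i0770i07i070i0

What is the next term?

Rewriting the 20 symbols of 77i070i0770i07i070i0 one by one yields 7 7 70 i0 7 i0 70 i0 7 7 i0 70 i0 7 70 i0 7 i0 70 i0; concatenated:

7770i07i070i077i070i0770i07i070i0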